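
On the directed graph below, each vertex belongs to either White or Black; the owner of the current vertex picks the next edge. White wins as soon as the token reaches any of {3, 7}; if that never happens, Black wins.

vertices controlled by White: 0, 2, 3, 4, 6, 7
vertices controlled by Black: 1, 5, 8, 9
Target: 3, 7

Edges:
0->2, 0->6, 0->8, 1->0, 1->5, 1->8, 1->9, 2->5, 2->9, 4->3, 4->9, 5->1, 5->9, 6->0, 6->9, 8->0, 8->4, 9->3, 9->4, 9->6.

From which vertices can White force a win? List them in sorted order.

A0 = {3, 7}
A1: add {4} — 4 (White) has 4→3.
A2 = A1; e.g. 0 (White) has no edge into A1. Fixed point.
White's winning region = {3, 4, 7}.

3, 4, 7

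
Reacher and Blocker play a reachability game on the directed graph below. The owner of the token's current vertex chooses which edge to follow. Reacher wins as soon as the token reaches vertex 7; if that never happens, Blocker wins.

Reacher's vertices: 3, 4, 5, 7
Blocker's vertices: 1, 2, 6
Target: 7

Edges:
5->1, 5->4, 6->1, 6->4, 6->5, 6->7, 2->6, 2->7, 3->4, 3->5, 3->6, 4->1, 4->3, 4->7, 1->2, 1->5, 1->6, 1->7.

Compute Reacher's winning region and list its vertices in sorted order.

A0 = {7}
A1: add {4} — 4 (Reacher) has 4→7.
A2: add {3, 5} — 3 (Reacher) has 3→4; 5 (Reacher) has 5→4.
A3 = A2; e.g. 1 (Blocker) can still go to 2. Fixed point.
Reacher's winning region = {3, 4, 5, 7}.

3, 4, 5, 7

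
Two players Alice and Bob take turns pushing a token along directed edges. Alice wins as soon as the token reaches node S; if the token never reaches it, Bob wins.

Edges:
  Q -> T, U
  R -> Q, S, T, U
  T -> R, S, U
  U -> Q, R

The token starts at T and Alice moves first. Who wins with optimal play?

Track states (vertex, player-to-move).
A0 = {(S,Alice), (S,Bob)}
A1: add {(R,Alice), (T,Alice)}.
(T,Alice) ∈ A1 ⇒ Alice forces the target.

Alice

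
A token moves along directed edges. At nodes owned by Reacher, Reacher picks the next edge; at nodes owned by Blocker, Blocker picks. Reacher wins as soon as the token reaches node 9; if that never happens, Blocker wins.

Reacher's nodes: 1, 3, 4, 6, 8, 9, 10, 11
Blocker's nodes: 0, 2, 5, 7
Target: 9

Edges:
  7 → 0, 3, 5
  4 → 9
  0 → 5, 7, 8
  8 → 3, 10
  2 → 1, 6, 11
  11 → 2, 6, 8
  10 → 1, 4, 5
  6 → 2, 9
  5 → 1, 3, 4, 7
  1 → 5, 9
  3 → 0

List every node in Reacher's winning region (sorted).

1, 2, 4, 6, 8, 9, 10, 11

A0 = {9}
A1: add {1, 4, 6} — 1 (Reacher) has 1→9; 4 (Reacher) has 4→9; 6 (Reacher) has 6→9.
A2: add {10, 11} — 10 (Reacher) has 10→1; 11 (Reacher) has 11→6.
A3: add {2, 8} — 2 (Blocker): all of {1, 6, 11} already in; 8 (Reacher) has 8→10.
A4 = A3; e.g. 0 (Blocker) can still go to 5. Fixed point.
Reacher's winning region = {1, 2, 4, 6, 8, 9, 10, 11}.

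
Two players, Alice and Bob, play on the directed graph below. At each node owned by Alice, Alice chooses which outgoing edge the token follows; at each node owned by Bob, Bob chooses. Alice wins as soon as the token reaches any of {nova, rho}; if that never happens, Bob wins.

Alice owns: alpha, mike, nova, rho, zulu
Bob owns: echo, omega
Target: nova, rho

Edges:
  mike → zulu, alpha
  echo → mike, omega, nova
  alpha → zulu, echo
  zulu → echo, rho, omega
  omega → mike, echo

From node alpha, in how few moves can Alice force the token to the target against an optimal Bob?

2

A0 = {nova, rho}
A1: add {zulu} — zulu (Alice) has zulu→rho.
A2: add {alpha, mike} — mike (Alice) has mike→zulu; alpha (Alice) has alpha→zulu.
A3 = A2; e.g. echo (Bob) can still go to omega. Fixed point.
alpha enters the attractor at level 2, so Alice can force the target in 2 moves from there.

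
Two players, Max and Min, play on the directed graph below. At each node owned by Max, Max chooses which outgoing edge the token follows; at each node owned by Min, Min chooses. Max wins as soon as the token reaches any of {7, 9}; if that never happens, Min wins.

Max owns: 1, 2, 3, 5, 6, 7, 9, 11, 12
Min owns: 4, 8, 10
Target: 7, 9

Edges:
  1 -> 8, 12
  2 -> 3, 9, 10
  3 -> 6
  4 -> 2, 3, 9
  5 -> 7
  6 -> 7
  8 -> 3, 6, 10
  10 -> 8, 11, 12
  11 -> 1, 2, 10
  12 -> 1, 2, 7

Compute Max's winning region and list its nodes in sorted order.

A0 = {7, 9}
A1: add {2, 5, 6, 12} — 2 (Max) has 2→9; 5 (Max) has 5→7; 6 (Max) has 6→7; 12 (Max) has 12→7.
A2: add {1, 3, 11} — 1 (Max) has 1→12; 3 (Max) has 3→6; 11 (Max) has 11→2.
A3: add {4} — 4 (Min): all of {2, 3, 9} already in.
A4 = A3; e.g. 8 (Min) can still go to 10. Fixed point.
Max's winning region = {1, 2, 3, 4, 5, 6, 7, 9, 11, 12}.

1, 2, 3, 4, 5, 6, 7, 9, 11, 12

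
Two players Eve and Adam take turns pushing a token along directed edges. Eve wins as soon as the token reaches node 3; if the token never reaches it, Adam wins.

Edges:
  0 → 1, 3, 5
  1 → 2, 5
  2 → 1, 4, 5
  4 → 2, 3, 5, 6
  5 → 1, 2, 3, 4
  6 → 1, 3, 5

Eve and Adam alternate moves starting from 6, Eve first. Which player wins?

Eve

Track states (vertex, player-to-move).
A0 = {(3,Eve), (3,Adam)}
A1: add {(0,Eve), (4,Eve), (5,Eve), (6,Eve)}.
(6,Eve) ∈ A1 ⇒ Eve forces the target.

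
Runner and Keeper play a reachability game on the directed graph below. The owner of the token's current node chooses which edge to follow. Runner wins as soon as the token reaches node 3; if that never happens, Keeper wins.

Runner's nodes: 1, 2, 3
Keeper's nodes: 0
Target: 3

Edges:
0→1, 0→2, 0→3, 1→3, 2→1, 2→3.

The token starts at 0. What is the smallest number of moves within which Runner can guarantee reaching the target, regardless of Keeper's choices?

A0 = {3}
A1: add {1, 2} — 1 (Runner) has 1→3; 2 (Runner) has 2→3.
A2: add {0} — 0 (Keeper): all of {1, 2, 3} already in.
A2 = all vertices. Fixed point.
0 enters the attractor at level 2, so Runner can force the target in 2 moves from there.

2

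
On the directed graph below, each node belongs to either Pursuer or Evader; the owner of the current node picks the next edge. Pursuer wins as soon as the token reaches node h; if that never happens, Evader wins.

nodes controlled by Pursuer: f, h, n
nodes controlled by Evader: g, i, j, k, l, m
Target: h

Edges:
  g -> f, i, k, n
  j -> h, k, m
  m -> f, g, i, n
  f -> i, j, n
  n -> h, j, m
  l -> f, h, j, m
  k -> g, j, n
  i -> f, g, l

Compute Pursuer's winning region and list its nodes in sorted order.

A0 = {h}
A1: add {n} — n (Pursuer) has n→h.
A2: add {f} — f (Pursuer) has f→n.
A3 = A2; e.g. g (Evader) can still go to i. Fixed point.
Pursuer's winning region = {f, h, n}.

f, h, n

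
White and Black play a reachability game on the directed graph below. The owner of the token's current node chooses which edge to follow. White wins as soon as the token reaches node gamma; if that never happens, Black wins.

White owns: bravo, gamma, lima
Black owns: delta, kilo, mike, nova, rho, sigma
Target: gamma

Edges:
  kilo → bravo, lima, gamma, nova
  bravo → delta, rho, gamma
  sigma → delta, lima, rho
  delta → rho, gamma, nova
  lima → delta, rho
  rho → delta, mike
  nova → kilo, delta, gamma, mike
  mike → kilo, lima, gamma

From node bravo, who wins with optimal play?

White

A0 = {gamma}
A1: add {bravo} — bravo (White) has bravo→gamma.
A2 = A1; e.g. kilo (Black) can still go to lima. Fixed point.
bravo ∈ A1, so White can force the target.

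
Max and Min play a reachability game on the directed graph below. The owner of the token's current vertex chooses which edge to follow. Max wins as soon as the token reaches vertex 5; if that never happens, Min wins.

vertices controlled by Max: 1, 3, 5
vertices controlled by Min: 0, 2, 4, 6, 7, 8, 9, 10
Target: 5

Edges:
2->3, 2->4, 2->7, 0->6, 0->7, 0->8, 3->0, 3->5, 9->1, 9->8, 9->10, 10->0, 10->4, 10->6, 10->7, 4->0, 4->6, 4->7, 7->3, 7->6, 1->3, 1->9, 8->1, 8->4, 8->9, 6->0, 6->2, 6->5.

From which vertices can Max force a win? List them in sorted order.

A0 = {5}
A1: add {3} — 3 (Max) has 3→5.
A2: add {1} — 1 (Max) has 1→3.
A3 = A2; e.g. 0 (Min) can still go to 6. Fixed point.
Max's winning region = {1, 3, 5}.

1, 3, 5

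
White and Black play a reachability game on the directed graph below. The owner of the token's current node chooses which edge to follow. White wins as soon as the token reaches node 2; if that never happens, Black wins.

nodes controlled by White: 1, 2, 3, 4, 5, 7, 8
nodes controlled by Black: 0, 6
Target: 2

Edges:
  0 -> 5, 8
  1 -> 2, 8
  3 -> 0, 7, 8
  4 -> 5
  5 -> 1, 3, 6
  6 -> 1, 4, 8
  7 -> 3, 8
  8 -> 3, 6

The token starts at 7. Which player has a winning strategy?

A0 = {2}
A1: add {1} — 1 (White) has 1→2.
A2: add {5} — 5 (White) has 5→1.
A3: add {4} — 4 (White) has 4→5.
A4 = A3; e.g. 0 (Black) can still go to 8. Fixed point.
7 never enters the attractor, so Black can avoid the target forever.

Black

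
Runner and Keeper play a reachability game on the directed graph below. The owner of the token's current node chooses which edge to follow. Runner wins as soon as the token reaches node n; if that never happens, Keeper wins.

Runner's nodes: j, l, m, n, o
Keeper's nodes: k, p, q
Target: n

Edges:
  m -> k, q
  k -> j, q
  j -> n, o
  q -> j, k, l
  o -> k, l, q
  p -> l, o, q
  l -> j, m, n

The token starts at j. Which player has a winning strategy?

A0 = {n}
A1: add {j, l} — j (Runner) has j→n; l (Runner) has l→n.
j ∈ A1, so Runner can force the target.

Runner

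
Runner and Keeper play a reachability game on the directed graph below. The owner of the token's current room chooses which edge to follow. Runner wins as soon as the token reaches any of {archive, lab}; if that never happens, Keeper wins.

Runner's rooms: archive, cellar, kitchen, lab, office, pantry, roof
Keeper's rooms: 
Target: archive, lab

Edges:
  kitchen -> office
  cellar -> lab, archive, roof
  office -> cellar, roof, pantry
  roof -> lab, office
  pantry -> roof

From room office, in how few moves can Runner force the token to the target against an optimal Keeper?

A0 = {archive, lab}
A1: add {cellar, roof} — cellar (Runner) has cellar→lab; roof (Runner) has roof→lab.
A2: add {office, pantry} — office (Runner) has office→cellar; pantry (Runner) has pantry→roof.
office enters the attractor at level 2, so Runner can force the target in 2 moves from there.

2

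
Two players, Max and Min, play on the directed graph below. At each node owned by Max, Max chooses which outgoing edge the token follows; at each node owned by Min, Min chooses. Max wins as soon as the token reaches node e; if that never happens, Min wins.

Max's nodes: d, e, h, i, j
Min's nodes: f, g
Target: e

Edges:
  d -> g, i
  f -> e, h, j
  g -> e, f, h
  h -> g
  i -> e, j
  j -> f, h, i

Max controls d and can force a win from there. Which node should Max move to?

i

A0 = {e}
A1: add {i} — i (Max) has i→e.
A2: add {d, j} — d (Max) has d→i; j (Max) has j→i.
A3 = A2; e.g. f (Min) can still go to h. Fixed point.
From d, successor i is in the attractor (rank 1); the other successor g is not.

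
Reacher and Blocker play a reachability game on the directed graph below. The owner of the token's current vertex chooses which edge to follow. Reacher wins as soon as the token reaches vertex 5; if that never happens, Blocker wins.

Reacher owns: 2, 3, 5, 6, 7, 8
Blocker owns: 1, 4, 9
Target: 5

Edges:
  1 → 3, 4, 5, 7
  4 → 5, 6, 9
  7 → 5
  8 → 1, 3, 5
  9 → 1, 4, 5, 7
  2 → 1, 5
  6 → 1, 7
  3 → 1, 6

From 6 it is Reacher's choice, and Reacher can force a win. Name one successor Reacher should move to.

A0 = {5}
A1: add {2, 7, 8} — 2 (Reacher) has 2→5; 7 (Reacher) has 7→5; 8 (Reacher) has 8→5.
A2: add {6} — 6 (Reacher) has 6→7.
A3: add {3} — 3 (Reacher) has 3→6.
A4 = A3; e.g. 1 (Blocker) can still go to 4. Fixed point.
From 6, successor 7 is in the attractor (rank 1); the other successor 1 is not.

7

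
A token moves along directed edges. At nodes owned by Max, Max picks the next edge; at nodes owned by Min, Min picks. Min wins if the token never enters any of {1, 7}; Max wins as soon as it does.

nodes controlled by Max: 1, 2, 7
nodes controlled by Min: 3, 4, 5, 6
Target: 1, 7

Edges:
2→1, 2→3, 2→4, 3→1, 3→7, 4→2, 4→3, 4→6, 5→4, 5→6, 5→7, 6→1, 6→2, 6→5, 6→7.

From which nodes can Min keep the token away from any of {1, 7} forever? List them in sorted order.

4, 5, 6

A0 = {1, 7}
A1: add {2, 3} — 2 (Max) has 2→1; 3 (Min): all of {1, 7} already in.
A2 = A1; e.g. 4 (Min) can still go to 6. Fixed point.
Max's attractor = {1, 2, 3, 7}; Min avoids the target exactly from the complement.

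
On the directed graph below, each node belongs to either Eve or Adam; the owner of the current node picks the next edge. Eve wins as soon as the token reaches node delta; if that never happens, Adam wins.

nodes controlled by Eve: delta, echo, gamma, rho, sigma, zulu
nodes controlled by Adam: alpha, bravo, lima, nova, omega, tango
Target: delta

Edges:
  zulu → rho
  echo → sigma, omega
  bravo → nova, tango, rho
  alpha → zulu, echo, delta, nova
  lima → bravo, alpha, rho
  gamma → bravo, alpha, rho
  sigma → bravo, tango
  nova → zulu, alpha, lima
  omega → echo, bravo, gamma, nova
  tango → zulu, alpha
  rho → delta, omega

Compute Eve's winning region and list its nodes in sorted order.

delta, gamma, rho, zulu

A0 = {delta}
A1: add {rho} — rho (Eve) has rho→delta.
A2: add {gamma, zulu} — zulu (Eve) has zulu→rho; gamma (Eve) has gamma→rho.
A3 = A2; e.g. echo (Eve) has no edge into A2. Fixed point.
Eve's winning region = {delta, gamma, rho, zulu}.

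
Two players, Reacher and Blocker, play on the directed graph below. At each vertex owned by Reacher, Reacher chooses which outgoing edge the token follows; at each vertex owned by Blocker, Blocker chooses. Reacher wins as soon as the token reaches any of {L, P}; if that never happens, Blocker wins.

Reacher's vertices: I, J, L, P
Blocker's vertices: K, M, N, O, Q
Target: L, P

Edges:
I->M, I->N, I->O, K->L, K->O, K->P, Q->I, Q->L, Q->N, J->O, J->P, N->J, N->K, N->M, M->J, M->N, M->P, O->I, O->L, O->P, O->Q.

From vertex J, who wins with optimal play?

A0 = {L, P}
A1: add {J} — J (Reacher) has J→P.
A2 = A1; e.g. I (Reacher) has no edge into A1. Fixed point.
J ∈ A1, so Reacher can force the target.

Reacher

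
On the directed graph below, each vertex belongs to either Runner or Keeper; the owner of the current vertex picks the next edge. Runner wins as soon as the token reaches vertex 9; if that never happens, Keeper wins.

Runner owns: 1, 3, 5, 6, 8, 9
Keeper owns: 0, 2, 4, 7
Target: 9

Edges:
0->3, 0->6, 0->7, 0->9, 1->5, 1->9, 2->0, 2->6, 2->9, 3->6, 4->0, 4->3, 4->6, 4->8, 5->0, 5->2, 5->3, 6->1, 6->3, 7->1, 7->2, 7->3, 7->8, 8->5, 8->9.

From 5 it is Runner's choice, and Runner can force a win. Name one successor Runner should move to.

3

A0 = {9}
A1: add {1, 8} — 1 (Runner) has 1→9; 8 (Runner) has 8→9.
A2: add {6} — 6 (Runner) has 6→1.
A3: add {3} — 3 (Runner) has 3→6.
A4: add {5} — 5 (Runner) has 5→3.
A5 = A4; e.g. 0 (Keeper) can still go to 7. Fixed point.
From 5, successor 3 is in the attractor (rank 3); the other successors 0, 2 are not.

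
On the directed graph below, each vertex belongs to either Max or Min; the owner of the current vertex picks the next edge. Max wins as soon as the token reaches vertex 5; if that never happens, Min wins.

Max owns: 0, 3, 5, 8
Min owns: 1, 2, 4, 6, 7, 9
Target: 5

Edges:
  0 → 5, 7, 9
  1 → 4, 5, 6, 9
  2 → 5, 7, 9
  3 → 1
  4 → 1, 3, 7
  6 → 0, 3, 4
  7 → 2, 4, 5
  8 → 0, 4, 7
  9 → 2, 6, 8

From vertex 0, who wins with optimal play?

Max

A0 = {5}
A1: add {0} — 0 (Max) has 0→5.
0 ∈ A1, so Max can force the target.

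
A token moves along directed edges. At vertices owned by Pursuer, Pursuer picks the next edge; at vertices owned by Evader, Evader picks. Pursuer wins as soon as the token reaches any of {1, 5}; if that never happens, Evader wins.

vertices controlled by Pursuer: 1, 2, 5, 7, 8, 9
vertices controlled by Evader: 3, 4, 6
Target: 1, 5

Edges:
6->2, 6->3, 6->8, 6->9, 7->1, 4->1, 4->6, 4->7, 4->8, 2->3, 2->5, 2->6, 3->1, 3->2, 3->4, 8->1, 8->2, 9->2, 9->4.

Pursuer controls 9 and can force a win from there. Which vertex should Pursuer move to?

2

A0 = {1, 5}
A1: add {2, 7, 8} — 2 (Pursuer) has 2→5; 7 (Pursuer) has 7→1; 8 (Pursuer) has 8→1.
A2: add {9} — 9 (Pursuer) has 9→2.
A3 = A2; e.g. 3 (Evader) can still go to 4. Fixed point.
From 9, successor 2 is in the attractor (rank 1); the other successor 4 is not.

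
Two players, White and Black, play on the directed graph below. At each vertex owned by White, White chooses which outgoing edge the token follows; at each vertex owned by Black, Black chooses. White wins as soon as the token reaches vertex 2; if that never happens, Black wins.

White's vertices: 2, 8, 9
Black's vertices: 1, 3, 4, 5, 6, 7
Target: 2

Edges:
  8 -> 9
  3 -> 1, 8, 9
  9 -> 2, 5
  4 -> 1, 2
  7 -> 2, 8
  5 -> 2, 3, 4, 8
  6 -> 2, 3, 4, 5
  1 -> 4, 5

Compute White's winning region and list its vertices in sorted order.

2, 7, 8, 9

A0 = {2}
A1: add {9} — 9 (White) has 9→2.
A2: add {8} — 8 (White) has 8→9.
A3: add {7} — 7 (Black): all of {2, 8} already in.
A4 = A3; e.g. 1 (Black) can still go to 4. Fixed point.
White's winning region = {2, 7, 8, 9}.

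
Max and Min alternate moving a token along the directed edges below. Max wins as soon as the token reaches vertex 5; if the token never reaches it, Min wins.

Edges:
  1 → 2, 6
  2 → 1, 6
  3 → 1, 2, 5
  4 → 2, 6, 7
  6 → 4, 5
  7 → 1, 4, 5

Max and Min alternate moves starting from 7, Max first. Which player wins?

Track states (vertex, player-to-move).
A0 = {(5,Max), (5,Min)}
A1: add {(3,Max), (6,Max), (7,Max)}.
(7,Max) ∈ A1 ⇒ Max forces the target.

Max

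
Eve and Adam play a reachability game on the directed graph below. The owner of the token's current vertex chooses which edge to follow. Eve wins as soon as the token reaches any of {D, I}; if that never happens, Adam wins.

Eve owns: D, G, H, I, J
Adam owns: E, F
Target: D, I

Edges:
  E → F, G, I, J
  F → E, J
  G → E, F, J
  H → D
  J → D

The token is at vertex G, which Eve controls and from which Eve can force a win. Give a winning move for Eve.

J

A0 = {D, I}
A1: add {H, J} — H (Eve) has H→D; J (Eve) has J→D.
A2: add {G} — G (Eve) has G→J.
A3 = A2; e.g. E (Adam) can still go to F. Fixed point.
From G, successor J is in the attractor (rank 1); the other successors E, F are not.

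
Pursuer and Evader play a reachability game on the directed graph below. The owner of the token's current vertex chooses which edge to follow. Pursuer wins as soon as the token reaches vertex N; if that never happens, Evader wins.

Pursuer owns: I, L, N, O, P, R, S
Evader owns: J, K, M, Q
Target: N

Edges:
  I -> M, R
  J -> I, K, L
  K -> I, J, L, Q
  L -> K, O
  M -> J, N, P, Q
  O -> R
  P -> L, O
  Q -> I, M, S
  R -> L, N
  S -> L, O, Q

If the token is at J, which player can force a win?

A0 = {N}
A1: add {R} — R (Pursuer) has R→N.
A2: add {I, O} — I (Pursuer) has I→R; O (Pursuer) has O→R.
A3: add {L, P, S} — L (Pursuer) has L→O; P (Pursuer) has P→O; S (Pursuer) has S→O.
A4 = A3; e.g. J (Evader) can still go to K. Fixed point.
J never enters the attractor, so Evader can avoid the target forever.

Evader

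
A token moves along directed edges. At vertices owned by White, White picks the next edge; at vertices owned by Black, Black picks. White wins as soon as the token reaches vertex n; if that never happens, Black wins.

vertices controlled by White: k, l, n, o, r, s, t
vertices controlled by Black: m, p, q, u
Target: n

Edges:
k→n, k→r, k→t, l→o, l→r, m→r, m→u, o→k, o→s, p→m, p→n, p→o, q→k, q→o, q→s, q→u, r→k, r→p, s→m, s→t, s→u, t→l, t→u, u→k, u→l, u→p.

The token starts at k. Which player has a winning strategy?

White

A0 = {n}
A1: add {k} — k (White) has k→n.
k ∈ A1, so White can force the target.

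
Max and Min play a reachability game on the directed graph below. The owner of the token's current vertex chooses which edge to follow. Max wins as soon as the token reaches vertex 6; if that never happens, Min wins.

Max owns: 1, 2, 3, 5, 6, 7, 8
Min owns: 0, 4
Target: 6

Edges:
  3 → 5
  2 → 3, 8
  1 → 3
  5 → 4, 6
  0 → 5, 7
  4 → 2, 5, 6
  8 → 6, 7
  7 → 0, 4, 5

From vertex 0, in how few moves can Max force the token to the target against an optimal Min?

A0 = {6}
A1: add {5, 8} — 5 (Max) has 5→6; 8 (Max) has 8→6.
A2: add {2, 3, 7} — 2 (Max) has 2→8; 3 (Max) has 3→5; 7 (Max) has 7→5.
A3: add {0, 1, 4} — 0 (Min): all of {5, 7} already in; 1 (Max) has 1→3; 4 (Min): all of {2, 5, 6} already in.
A3 = all vertices. Fixed point.
0 enters the attractor at level 3, so Max can force the target in 3 moves from there.

3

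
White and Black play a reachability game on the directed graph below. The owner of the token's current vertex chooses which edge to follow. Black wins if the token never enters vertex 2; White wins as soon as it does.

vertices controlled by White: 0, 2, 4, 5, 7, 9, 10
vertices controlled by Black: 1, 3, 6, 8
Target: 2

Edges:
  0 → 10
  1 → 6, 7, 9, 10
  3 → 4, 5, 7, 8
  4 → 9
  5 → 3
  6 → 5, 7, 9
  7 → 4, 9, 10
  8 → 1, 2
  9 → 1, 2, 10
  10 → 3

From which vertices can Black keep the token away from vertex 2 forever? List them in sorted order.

0, 1, 3, 5, 6, 8, 10

A0 = {2}
A1: add {9} — 9 (White) has 9→2.
A2: add {4, 7} — 4 (White) has 4→9; 7 (White) has 7→9.
A3 = A2; e.g. 0 (White) has no edge into A2. Fixed point.
White's attractor = {2, 4, 7, 9}; Black avoids the target exactly from the complement.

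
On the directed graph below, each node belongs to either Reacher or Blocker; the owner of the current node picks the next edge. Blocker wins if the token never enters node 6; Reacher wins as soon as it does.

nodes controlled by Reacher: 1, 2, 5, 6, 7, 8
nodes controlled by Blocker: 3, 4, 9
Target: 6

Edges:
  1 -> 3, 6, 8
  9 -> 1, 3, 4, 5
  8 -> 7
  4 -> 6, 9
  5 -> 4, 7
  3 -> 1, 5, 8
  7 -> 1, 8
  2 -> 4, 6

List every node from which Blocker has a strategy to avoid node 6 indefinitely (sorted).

A0 = {6}
A1: add {1, 2} — 1 (Reacher) has 1→6; 2 (Reacher) has 2→6.
A2: add {7} — 7 (Reacher) has 7→1.
A3: add {5, 8} — 5 (Reacher) has 5→7; 8 (Reacher) has 8→7.
A4: add {3} — 3 (Blocker): all of {1, 5, 8} already in.
A5 = A4; e.g. 4 (Blocker) can still go to 9. Fixed point.
Reacher's attractor = {1, 2, 3, 5, 6, 7, 8}; Blocker avoids the target exactly from the complement.

4, 9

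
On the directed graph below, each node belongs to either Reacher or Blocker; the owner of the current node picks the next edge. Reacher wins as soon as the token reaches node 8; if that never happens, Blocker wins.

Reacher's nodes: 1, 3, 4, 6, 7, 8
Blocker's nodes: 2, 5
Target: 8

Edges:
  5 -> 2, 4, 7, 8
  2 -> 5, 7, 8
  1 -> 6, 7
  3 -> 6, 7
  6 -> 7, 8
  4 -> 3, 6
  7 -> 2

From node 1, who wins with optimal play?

Reacher

A0 = {8}
A1: add {6} — 6 (Reacher) has 6→8.
A2: add {1, 3, 4} — 1 (Reacher) has 1→6; 3 (Reacher) has 3→6; 4 (Reacher) has 4→6.
A3 = A2; e.g. 2 (Blocker) can still go to 5. Fixed point.
1 ∈ A2, so Reacher can force the target.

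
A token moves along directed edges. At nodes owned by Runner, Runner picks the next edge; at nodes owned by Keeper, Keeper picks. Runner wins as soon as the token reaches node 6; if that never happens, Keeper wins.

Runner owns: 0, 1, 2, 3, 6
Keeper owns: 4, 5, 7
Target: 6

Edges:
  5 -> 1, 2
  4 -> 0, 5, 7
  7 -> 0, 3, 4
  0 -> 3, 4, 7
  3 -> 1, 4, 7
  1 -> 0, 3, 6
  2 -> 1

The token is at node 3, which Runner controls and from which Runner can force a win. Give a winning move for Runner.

1

A0 = {6}
A1: add {1} — 1 (Runner) has 1→6.
A2: add {2, 3} — 2 (Runner) has 2→1; 3 (Runner) has 3→1.
A3: add {0, 5} — 0 (Runner) has 0→3; 5 (Keeper): all of {1, 2} already in.
A4 = A3; e.g. 4 (Keeper) can still go to 7. Fixed point.
From 3, successor 1 is in the attractor (rank 1); the other successors 4, 7 are not.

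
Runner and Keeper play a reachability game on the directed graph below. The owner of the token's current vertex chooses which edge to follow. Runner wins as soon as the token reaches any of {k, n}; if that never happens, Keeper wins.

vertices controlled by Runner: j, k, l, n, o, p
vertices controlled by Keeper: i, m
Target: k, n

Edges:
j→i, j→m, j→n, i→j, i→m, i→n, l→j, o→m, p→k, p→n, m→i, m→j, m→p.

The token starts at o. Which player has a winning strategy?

Keeper

A0 = {k, n}
A1: add {j, p} — j (Runner) has j→n; p (Runner) has p→k.
A2: add {l} — l (Runner) has l→j.
A3 = A2; e.g. i (Keeper) can still go to m. Fixed point.
o never enters the attractor, so Keeper can avoid the target forever.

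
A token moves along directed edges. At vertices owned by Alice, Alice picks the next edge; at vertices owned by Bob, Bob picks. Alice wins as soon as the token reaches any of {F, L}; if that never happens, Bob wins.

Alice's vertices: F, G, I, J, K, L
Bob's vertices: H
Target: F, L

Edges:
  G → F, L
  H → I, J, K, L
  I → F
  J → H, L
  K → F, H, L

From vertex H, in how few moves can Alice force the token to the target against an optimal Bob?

A0 = {F, L}
A1: add {G, I, J, K} — G (Alice) has G→F; I (Alice) has I→F; J (Alice) has J→L; K (Alice) has K→F.
A2: add {H} — H (Bob): all of {I, J, K, L} already in.
A2 = all vertices. Fixed point.
H enters the attractor at level 2, so Alice can force the target in 2 moves from there.

2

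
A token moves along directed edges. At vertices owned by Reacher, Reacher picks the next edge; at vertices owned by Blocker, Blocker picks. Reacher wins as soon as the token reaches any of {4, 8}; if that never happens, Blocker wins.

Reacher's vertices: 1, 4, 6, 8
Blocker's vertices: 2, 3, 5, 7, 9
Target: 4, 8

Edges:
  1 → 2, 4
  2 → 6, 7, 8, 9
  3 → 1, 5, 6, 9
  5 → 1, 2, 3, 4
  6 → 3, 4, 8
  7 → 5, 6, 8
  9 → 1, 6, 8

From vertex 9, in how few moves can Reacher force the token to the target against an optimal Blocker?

2

A0 = {4, 8}
A1: add {1, 6} — 1 (Reacher) has 1→4; 6 (Reacher) has 6→4.
A2: add {9} — 9 (Blocker): all of {1, 6, 8} already in.
A3 = A2; e.g. 2 (Blocker) can still go to 7. Fixed point.
9 enters the attractor at level 2, so Reacher can force the target in 2 moves from there.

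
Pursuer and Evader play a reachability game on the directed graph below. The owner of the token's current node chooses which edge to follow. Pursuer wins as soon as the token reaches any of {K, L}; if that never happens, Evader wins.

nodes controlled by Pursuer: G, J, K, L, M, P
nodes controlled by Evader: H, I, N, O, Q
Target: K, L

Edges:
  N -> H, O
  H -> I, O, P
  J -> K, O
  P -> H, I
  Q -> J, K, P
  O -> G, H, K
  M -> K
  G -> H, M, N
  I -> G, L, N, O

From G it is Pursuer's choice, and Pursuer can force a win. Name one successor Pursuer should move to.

M

A0 = {K, L}
A1: add {J, M} — J (Pursuer) has J→K; M (Pursuer) has M→K.
A2: add {G} — G (Pursuer) has G→M.
A3 = A2; e.g. H (Evader) can still go to I. Fixed point.
From G, successor M is in the attractor (rank 1); the other successors H, N are not.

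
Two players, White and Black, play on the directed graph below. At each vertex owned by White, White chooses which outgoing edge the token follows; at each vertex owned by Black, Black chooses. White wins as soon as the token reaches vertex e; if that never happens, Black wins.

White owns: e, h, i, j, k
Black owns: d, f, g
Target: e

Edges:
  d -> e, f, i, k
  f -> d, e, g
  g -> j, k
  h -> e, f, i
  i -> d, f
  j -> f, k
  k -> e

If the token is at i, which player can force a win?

A0 = {e}
A1: add {h, k} — h (White) has h→e; k (White) has k→e.
A2: add {j} — j (White) has j→k.
A3: add {g} — g (Black): all of {j, k} already in.
A4 = A3; e.g. d (Black) can still go to f. Fixed point.
i never enters the attractor, so Black can avoid the target forever.

Black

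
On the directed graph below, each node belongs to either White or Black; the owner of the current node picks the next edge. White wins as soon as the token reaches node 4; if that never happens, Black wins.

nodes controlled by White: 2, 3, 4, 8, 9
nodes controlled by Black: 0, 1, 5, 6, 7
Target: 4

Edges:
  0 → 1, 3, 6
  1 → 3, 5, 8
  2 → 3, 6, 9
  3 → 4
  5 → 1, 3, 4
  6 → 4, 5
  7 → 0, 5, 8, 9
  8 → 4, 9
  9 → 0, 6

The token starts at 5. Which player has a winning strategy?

A0 = {4}
A1: add {3, 8} — 3 (White) has 3→4; 8 (White) has 8→4.
A2: add {2} — 2 (White) has 2→3.
A3 = A2; e.g. 0 (Black) can still go to 1. Fixed point.
5 never enters the attractor, so Black can avoid the target forever.

Black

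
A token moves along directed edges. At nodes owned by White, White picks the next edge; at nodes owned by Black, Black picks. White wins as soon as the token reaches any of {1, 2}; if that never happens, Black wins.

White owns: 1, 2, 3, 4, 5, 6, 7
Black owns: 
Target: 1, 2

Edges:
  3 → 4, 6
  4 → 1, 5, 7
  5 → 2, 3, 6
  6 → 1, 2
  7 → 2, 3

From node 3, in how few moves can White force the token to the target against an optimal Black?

2

A0 = {1, 2}
A1: add {4, 5, 6, 7} — 4 (White) has 4→1; 5 (White) has 5→2; 6 (White) has 6→1; 7 (White) has 7→2.
A2: add {3} — 3 (White) has 3→4.
A2 = all vertices. Fixed point.
3 enters the attractor at level 2, so White can force the target in 2 moves from there.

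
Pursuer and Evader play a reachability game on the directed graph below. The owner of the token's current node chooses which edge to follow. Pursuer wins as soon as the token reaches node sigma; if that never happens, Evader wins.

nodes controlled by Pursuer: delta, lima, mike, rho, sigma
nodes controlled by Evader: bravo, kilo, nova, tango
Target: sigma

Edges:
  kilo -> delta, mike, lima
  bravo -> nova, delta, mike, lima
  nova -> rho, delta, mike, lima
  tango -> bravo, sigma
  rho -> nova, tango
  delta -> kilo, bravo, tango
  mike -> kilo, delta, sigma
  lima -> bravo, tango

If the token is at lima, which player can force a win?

A0 = {sigma}
A1: add {mike} — mike (Pursuer) has mike→sigma.
A2 = A1; e.g. kilo (Evader) can still go to delta. Fixed point.
lima never enters the attractor, so Evader can avoid the target forever.

Evader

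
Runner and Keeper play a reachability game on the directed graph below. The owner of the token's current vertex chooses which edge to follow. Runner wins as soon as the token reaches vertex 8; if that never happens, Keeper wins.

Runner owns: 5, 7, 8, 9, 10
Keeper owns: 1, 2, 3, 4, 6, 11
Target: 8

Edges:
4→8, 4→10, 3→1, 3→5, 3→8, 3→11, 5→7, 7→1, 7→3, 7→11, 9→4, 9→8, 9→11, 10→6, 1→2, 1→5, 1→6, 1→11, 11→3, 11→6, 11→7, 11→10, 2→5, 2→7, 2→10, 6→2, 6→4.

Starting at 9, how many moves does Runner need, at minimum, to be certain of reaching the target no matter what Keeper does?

A0 = {8}
A1: add {9} — 9 (Runner) has 9→8.
A2 = A1; e.g. 1 (Keeper) can still go to 2. Fixed point.
9 enters the attractor at level 1, so Runner can force the target in 1 move from there.

1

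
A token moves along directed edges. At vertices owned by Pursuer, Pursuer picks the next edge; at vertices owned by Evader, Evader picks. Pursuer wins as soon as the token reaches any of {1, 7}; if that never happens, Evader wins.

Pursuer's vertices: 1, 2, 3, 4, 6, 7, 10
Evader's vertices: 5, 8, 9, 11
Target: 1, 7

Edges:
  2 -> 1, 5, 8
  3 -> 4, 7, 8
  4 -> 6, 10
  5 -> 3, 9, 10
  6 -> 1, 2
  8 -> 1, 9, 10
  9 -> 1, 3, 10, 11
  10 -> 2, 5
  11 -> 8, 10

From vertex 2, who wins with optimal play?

Pursuer

A0 = {1, 7}
A1: add {2, 3, 6} — 2 (Pursuer) has 2→1; 3 (Pursuer) has 3→7; 6 (Pursuer) has 6→1.
2 ∈ A1, so Pursuer can force the target.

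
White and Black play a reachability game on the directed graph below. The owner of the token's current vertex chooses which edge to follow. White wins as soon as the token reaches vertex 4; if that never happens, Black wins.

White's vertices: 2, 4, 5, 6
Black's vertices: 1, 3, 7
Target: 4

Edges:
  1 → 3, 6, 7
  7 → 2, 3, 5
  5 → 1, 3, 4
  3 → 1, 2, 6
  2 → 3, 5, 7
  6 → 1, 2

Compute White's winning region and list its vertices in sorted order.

A0 = {4}
A1: add {5} — 5 (White) has 5→4.
A2: add {2} — 2 (White) has 2→5.
A3: add {6} — 6 (White) has 6→2.
A4 = A3; e.g. 1 (Black) can still go to 3. Fixed point.
White's winning region = {2, 4, 5, 6}.

2, 4, 5, 6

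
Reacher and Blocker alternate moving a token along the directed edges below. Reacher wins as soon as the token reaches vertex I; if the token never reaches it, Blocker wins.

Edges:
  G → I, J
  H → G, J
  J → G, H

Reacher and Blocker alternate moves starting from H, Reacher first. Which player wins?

Blocker

Track states (vertex, player-to-move).
A0 = {(I,Reacher), (I,Blocker)}
A1: add {(G,Reacher)}.
A2 = A1; e.g. (G,Blocker) stays out. (H,Reacher) never enters ⇒ Blocker avoids the target.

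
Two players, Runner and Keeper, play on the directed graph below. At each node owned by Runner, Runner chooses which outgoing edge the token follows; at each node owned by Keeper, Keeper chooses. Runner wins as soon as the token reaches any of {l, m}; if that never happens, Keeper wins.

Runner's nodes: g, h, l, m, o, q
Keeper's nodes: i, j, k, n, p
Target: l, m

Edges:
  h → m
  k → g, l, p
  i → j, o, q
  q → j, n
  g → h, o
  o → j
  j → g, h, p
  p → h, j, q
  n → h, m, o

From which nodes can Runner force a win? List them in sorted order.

g, h, l, m

A0 = {l, m}
A1: add {h} — h (Runner) has h→m.
A2: add {g} — g (Runner) has g→h.
A3 = A2; e.g. i (Keeper) can still go to j. Fixed point.
Runner's winning region = {g, h, l, m}.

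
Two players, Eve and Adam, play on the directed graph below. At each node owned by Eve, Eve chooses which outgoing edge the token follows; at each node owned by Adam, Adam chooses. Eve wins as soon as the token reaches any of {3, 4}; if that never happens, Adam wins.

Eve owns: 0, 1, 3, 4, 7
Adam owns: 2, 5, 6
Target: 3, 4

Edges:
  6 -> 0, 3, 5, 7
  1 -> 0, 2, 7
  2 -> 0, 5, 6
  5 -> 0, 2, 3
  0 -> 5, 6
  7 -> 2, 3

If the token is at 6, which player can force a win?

Adam

A0 = {3, 4}
A1: add {7} — 7 (Eve) has 7→3.
A2: add {1} — 1 (Eve) has 1→7.
A3 = A2; e.g. 0 (Eve) has no edge into A2. Fixed point.
6 never enters the attractor, so Adam can avoid the target forever.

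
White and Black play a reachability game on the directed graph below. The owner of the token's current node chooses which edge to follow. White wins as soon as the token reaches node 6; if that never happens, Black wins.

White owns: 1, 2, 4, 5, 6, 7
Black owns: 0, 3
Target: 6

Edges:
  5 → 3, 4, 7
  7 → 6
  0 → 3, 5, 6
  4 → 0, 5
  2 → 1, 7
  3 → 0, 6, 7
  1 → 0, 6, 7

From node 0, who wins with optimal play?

Black

A0 = {6}
A1: add {1, 7} — 1 (White) has 1→6; 7 (White) has 7→6.
A2: add {2, 5} — 2 (White) has 2→1; 5 (White) has 5→7.
A3: add {4} — 4 (White) has 4→5.
A4 = A3; e.g. 0 (Black) can still go to 3. Fixed point.
0 never enters the attractor, so Black can avoid the target forever.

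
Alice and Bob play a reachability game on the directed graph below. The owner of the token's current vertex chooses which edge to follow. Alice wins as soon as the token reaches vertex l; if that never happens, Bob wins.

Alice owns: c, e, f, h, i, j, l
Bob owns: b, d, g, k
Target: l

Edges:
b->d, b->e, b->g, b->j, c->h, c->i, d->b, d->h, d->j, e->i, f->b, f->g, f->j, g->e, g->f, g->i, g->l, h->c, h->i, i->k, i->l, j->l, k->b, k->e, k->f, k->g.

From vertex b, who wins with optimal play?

Bob

A0 = {l}
A1: add {i, j} — i (Alice) has i→l; j (Alice) has j→l.
A2: add {c, e, f, h} — c (Alice) has c→i; e (Alice) has e→i; f (Alice) has f→j; h (Alice) has h→i.
A3: add {g} — g (Bob): all of {e, f, i, l} already in.
A4 = A3; e.g. b (Bob) can still go to d. Fixed point.
b never enters the attractor, so Bob can avoid the target forever.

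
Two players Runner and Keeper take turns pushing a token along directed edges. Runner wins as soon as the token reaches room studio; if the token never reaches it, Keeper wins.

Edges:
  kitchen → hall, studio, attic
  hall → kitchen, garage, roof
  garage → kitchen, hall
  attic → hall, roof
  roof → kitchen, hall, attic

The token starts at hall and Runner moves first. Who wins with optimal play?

Keeper

Track states (vertex, player-to-move).
A0 = {(studio,Runner), (studio,Keeper)}
A1: add {(kitchen,Runner)}.
A2 = A1; e.g. (kitchen,Keeper) stays out. (hall,Runner) never enters ⇒ Keeper avoids the target.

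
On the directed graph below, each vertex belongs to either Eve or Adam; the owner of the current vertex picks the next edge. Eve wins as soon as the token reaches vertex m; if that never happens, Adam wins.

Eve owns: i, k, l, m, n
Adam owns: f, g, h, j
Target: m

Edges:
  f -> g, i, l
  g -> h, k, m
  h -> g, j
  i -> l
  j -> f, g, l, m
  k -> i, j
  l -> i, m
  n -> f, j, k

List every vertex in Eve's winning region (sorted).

A0 = {m}
A1: add {l} — l (Eve) has l→m.
A2: add {i} — i (Eve) has i→l.
A3: add {k} — k (Eve) has k→i.
A4: add {n} — n (Eve) has n→k.
A5 = A4; e.g. f (Adam) can still go to g. Fixed point.
Eve's winning region = {i, k, l, m, n}.

i, k, l, m, n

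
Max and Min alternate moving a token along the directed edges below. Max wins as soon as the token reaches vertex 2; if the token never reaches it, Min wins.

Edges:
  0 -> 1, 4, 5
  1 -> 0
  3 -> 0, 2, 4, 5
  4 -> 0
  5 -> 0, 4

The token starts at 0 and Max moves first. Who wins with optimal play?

Min

Track states (vertex, player-to-move).
A0 = {(2,Max), (2,Min)}
A1: add {(3,Max)}.
A2 = A1; e.g. (0,Max) stays out. (0,Max) never enters ⇒ Min avoids the target.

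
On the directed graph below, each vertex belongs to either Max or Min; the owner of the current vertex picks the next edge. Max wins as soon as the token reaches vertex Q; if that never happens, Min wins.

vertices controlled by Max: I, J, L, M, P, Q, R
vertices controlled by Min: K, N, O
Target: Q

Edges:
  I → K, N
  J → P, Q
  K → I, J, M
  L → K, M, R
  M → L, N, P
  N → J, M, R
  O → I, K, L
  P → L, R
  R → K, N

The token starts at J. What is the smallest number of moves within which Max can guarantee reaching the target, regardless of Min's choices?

A0 = {Q}
A1: add {J} — J (Max) has J→Q.
A2 = A1; e.g. I (Max) has no edge into A1. Fixed point.
J enters the attractor at level 1, so Max can force the target in 1 move from there.

1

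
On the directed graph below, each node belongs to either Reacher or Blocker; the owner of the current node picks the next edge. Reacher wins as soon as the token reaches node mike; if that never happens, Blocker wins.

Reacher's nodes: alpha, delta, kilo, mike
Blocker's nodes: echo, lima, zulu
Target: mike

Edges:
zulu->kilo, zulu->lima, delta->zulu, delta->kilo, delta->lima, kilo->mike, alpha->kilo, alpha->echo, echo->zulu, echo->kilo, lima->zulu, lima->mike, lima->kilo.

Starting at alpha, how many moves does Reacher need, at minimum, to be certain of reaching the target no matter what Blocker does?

2

A0 = {mike}
A1: add {kilo} — kilo (Reacher) has kilo→mike.
A2: add {alpha, delta} — delta (Reacher) has delta→kilo; alpha (Reacher) has alpha→kilo.
A3 = A2; e.g. zulu (Blocker) can still go to lima. Fixed point.
alpha enters the attractor at level 2, so Reacher can force the target in 2 moves from there.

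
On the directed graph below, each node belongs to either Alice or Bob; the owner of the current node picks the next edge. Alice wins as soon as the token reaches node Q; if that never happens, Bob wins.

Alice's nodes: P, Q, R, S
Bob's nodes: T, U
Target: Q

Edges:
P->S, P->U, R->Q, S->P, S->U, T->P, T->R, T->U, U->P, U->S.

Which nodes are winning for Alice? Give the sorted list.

Q, R

A0 = {Q}
A1: add {R} — R (Alice) has R→Q.
A2 = A1; e.g. P (Alice) has no edge into A1. Fixed point.
Alice's winning region = {Q, R}.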